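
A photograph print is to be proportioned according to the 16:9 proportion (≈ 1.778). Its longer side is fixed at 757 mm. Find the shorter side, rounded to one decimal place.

16:9 ≈ 1.77778.
Shorter side = 757 ÷ 1.77778 ≈ 425.812 → 425.8 mm.

425.8 mm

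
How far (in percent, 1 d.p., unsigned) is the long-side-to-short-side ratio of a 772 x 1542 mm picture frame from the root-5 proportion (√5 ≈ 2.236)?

10.7%

Ratio = 1542 / 772 ≈ 1.9974.
Ideal root-5 ≈ 2.2361. |1.9974 − 2.2361| / 2.2361 ≈ 10.67% → 10.7%.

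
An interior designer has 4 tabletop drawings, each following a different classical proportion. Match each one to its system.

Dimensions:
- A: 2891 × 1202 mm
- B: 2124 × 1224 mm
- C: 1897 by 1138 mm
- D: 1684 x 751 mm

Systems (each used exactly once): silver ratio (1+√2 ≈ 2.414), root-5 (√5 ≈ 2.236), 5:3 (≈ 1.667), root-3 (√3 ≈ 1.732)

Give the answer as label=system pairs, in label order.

Ratios: A ≈ 2.405; B ≈ 1.735; C ≈ 1.667; D ≈ 2.242.
Targets: silver ratio ≈ 2.414; root-5 ≈ 2.236; 5:3 ≈ 1.667; root-3 ≈ 1.732.

A=silver ratio, B=root-3, C=5:3, D=root-5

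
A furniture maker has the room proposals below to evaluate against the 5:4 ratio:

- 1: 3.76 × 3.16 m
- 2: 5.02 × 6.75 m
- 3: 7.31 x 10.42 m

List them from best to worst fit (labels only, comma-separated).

1, 2, 3

1: 3.76/3.16 ≈ 1.190 → |1.190 − 1.250| = 0.060
2: 6.75/5.02 ≈ 1.345 → |1.345 − 1.250| = 0.095
3: 10.42/7.31 ≈ 1.425 → |1.425 − 1.250| = 0.175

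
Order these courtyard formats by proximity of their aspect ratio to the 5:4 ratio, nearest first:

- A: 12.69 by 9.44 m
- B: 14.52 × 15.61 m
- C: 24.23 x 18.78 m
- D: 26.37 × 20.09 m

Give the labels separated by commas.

C, D, A, B

A: 12.69/9.44 ≈ 1.344 → |1.344 − 1.250| = 0.094
B: 15.61/14.52 ≈ 1.075 → |1.075 − 1.250| = 0.175
C: 24.23/18.78 ≈ 1.290 → |1.290 − 1.250| = 0.040
D: 26.37/20.09 ≈ 1.313 → |1.313 − 1.250| = 0.063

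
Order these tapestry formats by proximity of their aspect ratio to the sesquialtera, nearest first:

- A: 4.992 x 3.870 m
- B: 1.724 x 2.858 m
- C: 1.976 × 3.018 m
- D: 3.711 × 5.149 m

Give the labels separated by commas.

C, D, B, A

A: 4.992/3.870 ≈ 1.290 → |1.290 − 1.500| = 0.210
B: 2.858/1.724 ≈ 1.658 → |1.658 − 1.500| = 0.158
C: 3.018/1.976 ≈ 1.527 → |1.527 − 1.500| = 0.027
D: 5.149/3.711 ≈ 1.387 → |1.387 − 1.500| = 0.113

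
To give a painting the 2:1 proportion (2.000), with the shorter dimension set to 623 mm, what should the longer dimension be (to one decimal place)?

2:1 = 2.00000.
Longer side = 623 × 2.00000 ≈ 1246.000 → 1246.0 mm.

1246.0 mm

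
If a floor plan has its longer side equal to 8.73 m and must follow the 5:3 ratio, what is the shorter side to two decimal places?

5:3 ≈ 1.66667.
Shorter side = 8.73 ÷ 1.66667 ≈ 5.2380 → 5.24 m.

5.24 m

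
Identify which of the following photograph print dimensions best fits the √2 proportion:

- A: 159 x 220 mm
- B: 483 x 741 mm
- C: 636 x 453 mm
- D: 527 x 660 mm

C

Ratios (long/short): A ≈ 1.384; B ≈ 1.534; C ≈ 1.404; D ≈ 1.252.
root-2 ≈ 1.414; option C is nearest (Δ 0.010).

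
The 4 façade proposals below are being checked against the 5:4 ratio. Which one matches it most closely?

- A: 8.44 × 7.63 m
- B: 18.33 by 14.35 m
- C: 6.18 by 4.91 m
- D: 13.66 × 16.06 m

Ratios (long/short): A ≈ 1.106; B ≈ 1.277; C ≈ 1.259; D ≈ 1.176.
5:4 ≈ 1.250; option C is nearest (Δ 0.009).

C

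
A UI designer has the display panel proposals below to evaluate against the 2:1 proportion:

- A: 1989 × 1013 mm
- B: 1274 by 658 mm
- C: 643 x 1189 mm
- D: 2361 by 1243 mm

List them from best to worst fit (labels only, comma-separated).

A, B, D, C

Ratios: A = 1989 / 1013 ≈ 1.963; B = 1274 / 658 ≈ 1.936; C = 1189 / 643 ≈ 1.849; D = 2361 / 1243 ≈ 1.899.
|Δ from 2.000|: A 0.037; B 0.064; C 0.151; D 0.101.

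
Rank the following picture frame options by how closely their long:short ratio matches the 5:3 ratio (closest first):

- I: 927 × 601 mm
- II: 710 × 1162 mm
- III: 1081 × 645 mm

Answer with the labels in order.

III, II, I

I: 927/601 ≈ 1.542 → |1.542 − 1.667| = 0.125
II: 1162/710 ≈ 1.637 → |1.637 − 1.667| = 0.030
III: 1081/645 ≈ 1.676 → |1.676 − 1.667| = 0.009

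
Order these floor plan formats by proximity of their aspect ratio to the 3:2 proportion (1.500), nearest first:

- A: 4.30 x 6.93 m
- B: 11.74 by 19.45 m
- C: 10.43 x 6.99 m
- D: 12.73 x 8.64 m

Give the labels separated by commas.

Ratios: A = 6.93 / 4.30 ≈ 1.612; B = 19.45 / 11.74 ≈ 1.657; C = 10.43 / 6.99 ≈ 1.492; D = 12.73 / 8.64 ≈ 1.473.
|Δ from 1.500|: A 0.112; B 0.157; C 0.008; D 0.027.

C, D, A, B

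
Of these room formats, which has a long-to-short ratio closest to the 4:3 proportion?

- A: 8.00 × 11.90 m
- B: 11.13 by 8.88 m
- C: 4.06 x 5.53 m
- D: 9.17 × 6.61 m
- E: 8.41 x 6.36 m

Target 4:3 ≈ 1.333.
A: 1.488 (Δ0.155)  B: 1.253 (Δ0.080)  C: 1.362 (Δ0.029)  D: 1.387 (Δ0.054)  E: 1.322 (Δ0.011)

E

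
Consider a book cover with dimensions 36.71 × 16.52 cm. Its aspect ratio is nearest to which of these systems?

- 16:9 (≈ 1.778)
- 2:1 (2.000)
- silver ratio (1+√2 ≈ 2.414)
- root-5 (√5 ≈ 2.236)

root-5

36.71/16.52 ≈ 2.222. Nearest candidates are root-5 (2.236, off by 0.014) and silver ratio (2.414, off by 0.192).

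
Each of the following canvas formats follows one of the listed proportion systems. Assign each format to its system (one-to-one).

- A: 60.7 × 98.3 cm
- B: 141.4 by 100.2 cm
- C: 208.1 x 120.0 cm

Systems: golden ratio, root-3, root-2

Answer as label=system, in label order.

A=golden ratio, B=root-2, C=root-3

A = 98.3/60.7 ≈ 1.619 → golden ratio (1.618)
B = 141.4/100.2 ≈ 1.411 → root-2 (1.414)
C = 208.1/120.0 ≈ 1.734 → root-3 (1.732)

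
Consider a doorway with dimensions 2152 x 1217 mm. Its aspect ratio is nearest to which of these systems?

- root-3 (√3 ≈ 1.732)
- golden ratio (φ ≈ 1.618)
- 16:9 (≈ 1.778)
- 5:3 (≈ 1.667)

16:9

Ratio = 2152 / 1217 ≈ 1.768.
Distances: root-3 1.732 (Δ 0.036); golden ratio 1.618 (Δ 0.150); 16:9 1.778 (Δ 0.010); 5:3 1.667 (Δ 0.101).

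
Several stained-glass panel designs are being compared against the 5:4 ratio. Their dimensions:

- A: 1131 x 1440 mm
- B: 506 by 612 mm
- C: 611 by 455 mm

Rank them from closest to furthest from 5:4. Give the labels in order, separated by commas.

A: 1440/1131 ≈ 1.273 → |1.273 − 1.250| = 0.023
B: 612/506 ≈ 1.209 → |1.209 − 1.250| = 0.041
C: 611/455 ≈ 1.343 → |1.343 − 1.250| = 0.093

A, B, C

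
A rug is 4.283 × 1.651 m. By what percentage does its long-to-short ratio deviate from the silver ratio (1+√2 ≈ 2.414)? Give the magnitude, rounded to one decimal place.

7.5%

Ratio = 4.283 / 1.651 ≈ 2.5942.
Ideal silver ratio ≈ 2.4142. |2.5942 − 2.4142| / 2.4142 ≈ 7.46% → 7.5%.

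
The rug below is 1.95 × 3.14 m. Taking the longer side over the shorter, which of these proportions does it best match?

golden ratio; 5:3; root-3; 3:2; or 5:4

Ratio = 3.14 / 1.95 ≈ 1.610.
Distances: golden ratio 1.618 (Δ 0.008); 5:3 1.667 (Δ 0.057); root-3 1.732 (Δ 0.122); 3:2 1.500 (Δ 0.110); 5:4 1.250 (Δ 0.360).

golden ratio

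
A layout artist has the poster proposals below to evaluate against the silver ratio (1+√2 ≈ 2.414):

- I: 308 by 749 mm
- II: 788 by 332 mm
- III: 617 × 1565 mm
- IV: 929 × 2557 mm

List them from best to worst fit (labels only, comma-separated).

Ratios: I = 749 / 308 ≈ 2.432; II = 788 / 332 ≈ 2.373; III = 1565 / 617 ≈ 2.536; IV = 2557 / 929 ≈ 2.752.
|Δ from 2.414|: I 0.018; II 0.041; III 0.122; IV 0.338.

I, II, III, IV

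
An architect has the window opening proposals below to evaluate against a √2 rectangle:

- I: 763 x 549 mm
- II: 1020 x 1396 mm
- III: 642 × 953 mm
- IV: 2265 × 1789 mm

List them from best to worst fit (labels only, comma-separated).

I, II, III, IV

I: 763/549 ≈ 1.390 → |1.390 − 1.414| = 0.024
II: 1396/1020 ≈ 1.369 → |1.369 − 1.414| = 0.045
III: 953/642 ≈ 1.484 → |1.484 − 1.414| = 0.070
IV: 2265/1789 ≈ 1.266 → |1.266 − 1.414| = 0.148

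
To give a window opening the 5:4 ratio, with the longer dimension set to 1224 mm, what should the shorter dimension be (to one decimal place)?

979.2 mm

5:4 = 1.25000.
Shorter side = 1224 ÷ 1.25000 ≈ 979.200 → 979.2 mm.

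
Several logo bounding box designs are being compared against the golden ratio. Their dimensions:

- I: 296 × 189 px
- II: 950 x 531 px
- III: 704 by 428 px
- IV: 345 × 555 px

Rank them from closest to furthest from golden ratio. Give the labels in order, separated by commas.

I: 296/189 ≈ 1.566 → |1.566 − 1.618| = 0.052
II: 950/531 ≈ 1.789 → |1.789 − 1.618| = 0.171
III: 704/428 ≈ 1.645 → |1.645 − 1.618| = 0.027
IV: 555/345 ≈ 1.609 → |1.609 − 1.618| = 0.009

IV, III, I, II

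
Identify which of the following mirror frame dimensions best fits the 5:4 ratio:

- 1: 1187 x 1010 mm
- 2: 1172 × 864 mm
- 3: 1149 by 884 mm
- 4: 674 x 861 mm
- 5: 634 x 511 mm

5

Target 5:4 ≈ 1.250.
1: 1.175 (Δ0.075)  2: 1.356 (Δ0.106)  3: 1.300 (Δ0.050)  4: 1.277 (Δ0.027)  5: 1.241 (Δ0.009)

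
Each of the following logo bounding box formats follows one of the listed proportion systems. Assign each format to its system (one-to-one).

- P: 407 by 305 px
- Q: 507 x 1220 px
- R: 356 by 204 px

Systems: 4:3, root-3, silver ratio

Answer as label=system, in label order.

P=4:3, Q=silver ratio, R=root-3

P = 407/305 ≈ 1.334 → 4:3 (1.333)
Q = 1220/507 ≈ 2.406 → silver ratio (2.414)
R = 356/204 ≈ 1.745 → root-3 (1.732)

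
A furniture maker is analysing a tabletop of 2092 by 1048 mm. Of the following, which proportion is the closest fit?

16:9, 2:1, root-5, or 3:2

Ratio = 2092 / 1048 ≈ 1.996.
Distances: 16:9 1.778 (Δ 0.218); 2:1 2.000 (Δ 0.004); root-5 2.236 (Δ 0.240); 3:2 1.500 (Δ 0.496).

2:1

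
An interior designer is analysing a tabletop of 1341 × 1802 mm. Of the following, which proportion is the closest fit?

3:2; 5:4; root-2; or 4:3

1802/1341 ≈ 1.344. Nearest candidates are 4:3 (1.333, off by 0.011) and root-2 (1.414, off by 0.070).

4:3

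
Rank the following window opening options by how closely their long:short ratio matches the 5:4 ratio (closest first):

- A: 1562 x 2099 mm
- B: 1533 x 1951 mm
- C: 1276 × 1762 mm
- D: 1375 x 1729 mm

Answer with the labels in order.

Ratios: A = 2099 / 1562 ≈ 1.344; B = 1951 / 1533 ≈ 1.273; C = 1762 / 1276 ≈ 1.381; D = 1729 / 1375 ≈ 1.257.
|Δ from 1.250|: A 0.094; B 0.023; C 0.131; D 0.007.

D, B, A, C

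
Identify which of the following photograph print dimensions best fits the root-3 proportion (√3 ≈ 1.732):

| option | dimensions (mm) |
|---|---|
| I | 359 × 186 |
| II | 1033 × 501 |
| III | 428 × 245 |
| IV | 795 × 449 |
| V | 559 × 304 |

Target root-3 ≈ 1.732.
I: 1.930 (Δ0.198)  II: 2.062 (Δ0.330)  III: 1.747 (Δ0.015)  IV: 1.771 (Δ0.039)  V: 1.839 (Δ0.107)

III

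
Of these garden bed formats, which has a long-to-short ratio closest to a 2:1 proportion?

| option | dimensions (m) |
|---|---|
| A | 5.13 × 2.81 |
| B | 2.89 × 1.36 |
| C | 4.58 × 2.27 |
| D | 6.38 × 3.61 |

Ratios (long/short): A ≈ 1.826; B ≈ 2.125; C ≈ 2.018; D ≈ 1.767.
2:1 ≈ 2.000; option C is nearest (Δ 0.018).

C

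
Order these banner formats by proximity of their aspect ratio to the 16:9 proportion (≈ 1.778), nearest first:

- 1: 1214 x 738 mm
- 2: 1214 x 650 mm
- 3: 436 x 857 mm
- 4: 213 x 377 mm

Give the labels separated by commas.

Ratios: 1 = 1214 / 738 ≈ 1.645; 2 = 1214 / 650 ≈ 1.868; 3 = 857 / 436 ≈ 1.966; 4 = 377 / 213 ≈ 1.770.
|Δ from 1.778|: 1 0.133; 2 0.090; 3 0.188; 4 0.008.

4, 2, 1, 3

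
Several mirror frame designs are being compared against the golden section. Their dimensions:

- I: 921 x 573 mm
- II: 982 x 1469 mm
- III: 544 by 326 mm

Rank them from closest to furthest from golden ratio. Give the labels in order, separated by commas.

I: 921/573 ≈ 1.607 → |1.607 − 1.618| = 0.011
II: 1469/982 ≈ 1.496 → |1.496 − 1.618| = 0.122
III: 544/326 ≈ 1.669 → |1.669 − 1.618| = 0.051

I, III, II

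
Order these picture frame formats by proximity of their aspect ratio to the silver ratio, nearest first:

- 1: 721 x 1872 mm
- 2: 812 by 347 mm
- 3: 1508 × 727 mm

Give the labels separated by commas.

2, 1, 3

1: 1872/721 ≈ 2.596 → |2.596 − 2.414| = 0.182
2: 812/347 ≈ 2.340 → |2.340 − 2.414| = 0.074
3: 1508/727 ≈ 2.074 → |2.074 − 2.414| = 0.340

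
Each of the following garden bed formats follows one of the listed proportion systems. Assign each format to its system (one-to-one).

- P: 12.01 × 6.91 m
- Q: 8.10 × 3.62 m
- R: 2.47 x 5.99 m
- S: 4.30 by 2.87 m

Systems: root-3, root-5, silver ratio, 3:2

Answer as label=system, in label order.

Ratios: P ≈ 1.738; Q ≈ 2.238; R ≈ 2.425; S ≈ 1.498.
Targets: root-3 ≈ 1.732; root-5 ≈ 2.236; silver ratio ≈ 2.414; 3:2 ≈ 1.500.

P=root-3, Q=root-5, R=silver ratio, S=3:2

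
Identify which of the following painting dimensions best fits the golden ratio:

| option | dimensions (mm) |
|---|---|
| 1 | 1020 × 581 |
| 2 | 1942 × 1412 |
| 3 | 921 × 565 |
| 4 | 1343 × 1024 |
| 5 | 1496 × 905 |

3

Ratios (long/short): 1 ≈ 1.756; 2 ≈ 1.375; 3 ≈ 1.630; 4 ≈ 1.312; 5 ≈ 1.653.
golden ratio ≈ 1.618; option 3 is nearest (Δ 0.012).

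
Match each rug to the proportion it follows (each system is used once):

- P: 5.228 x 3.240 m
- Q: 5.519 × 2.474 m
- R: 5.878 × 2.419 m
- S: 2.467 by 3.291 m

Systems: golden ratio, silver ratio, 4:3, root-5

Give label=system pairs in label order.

P=golden ratio, Q=root-5, R=silver ratio, S=4:3

Ratios: P ≈ 1.614; Q ≈ 2.231; R ≈ 2.430; S ≈ 1.334.
Targets: golden ratio ≈ 1.618; silver ratio ≈ 2.414; 4:3 ≈ 1.333; root-5 ≈ 2.236.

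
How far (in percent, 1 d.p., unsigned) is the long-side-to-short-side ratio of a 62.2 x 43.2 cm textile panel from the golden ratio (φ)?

11.0%

Ratio = 62.2 / 43.2 ≈ 1.4398.
Ideal golden ratio ≈ 1.6180. |1.4398 − 1.6180| / 1.6180 ≈ 11.01% → 11.0%.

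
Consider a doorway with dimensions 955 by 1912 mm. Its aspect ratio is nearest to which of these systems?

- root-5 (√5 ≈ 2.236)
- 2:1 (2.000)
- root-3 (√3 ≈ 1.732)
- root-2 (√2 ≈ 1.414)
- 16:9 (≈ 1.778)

2:1

Ratio = 1912 / 955 ≈ 2.002.
Distances: root-5 2.236 (Δ 0.234); 2:1 2.000 (Δ 0.002); root-3 1.732 (Δ 0.270); root-2 1.414 (Δ 0.588); 16:9 1.778 (Δ 0.224).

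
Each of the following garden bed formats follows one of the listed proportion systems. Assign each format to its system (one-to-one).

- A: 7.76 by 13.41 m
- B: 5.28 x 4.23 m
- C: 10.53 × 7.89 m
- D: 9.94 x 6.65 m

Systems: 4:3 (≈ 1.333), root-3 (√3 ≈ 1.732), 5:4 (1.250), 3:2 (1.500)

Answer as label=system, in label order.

A=root-3, B=5:4, C=4:3, D=3:2

A = 13.41/7.76 ≈ 1.728 → root-3 (1.732)
B = 5.28/4.23 ≈ 1.248 → 5:4 (1.250)
C = 10.53/7.89 ≈ 1.335 → 4:3 (1.333)
D = 9.94/6.65 ≈ 1.495 → 3:2 (1.500)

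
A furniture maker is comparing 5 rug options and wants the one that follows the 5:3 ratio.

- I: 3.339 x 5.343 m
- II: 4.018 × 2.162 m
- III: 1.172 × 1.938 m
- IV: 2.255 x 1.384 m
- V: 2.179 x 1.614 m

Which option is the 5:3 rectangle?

Target 5:3 ≈ 1.667.
I: 1.600 (Δ0.067)  II: 1.858 (Δ0.191)  III: 1.654 (Δ0.013)  IV: 1.629 (Δ0.038)  V: 1.350 (Δ0.317)

III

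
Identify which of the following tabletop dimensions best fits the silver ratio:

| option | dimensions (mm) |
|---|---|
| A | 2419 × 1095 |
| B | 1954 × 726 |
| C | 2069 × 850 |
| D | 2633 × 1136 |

C

Ratios (long/short): A ≈ 2.209; B ≈ 2.691; C ≈ 2.434; D ≈ 2.318.
silver ratio ≈ 2.414; option C is nearest (Δ 0.020).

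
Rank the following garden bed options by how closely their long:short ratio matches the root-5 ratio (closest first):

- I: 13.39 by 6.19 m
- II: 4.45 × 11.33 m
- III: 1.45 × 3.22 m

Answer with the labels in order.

III, I, II

Ratios: I = 13.39 / 6.19 ≈ 2.163; II = 11.33 / 4.45 ≈ 2.546; III = 3.22 / 1.45 ≈ 2.221.
|Δ from 2.236|: I 0.073; II 0.310; III 0.015.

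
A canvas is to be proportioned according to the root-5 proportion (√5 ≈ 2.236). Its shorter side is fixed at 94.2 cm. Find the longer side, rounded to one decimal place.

210.6 cm

root-5 ≈ 2.23607.
Longer side = 94.2 × 2.23607 ≈ 210.638 → 210.6 cm.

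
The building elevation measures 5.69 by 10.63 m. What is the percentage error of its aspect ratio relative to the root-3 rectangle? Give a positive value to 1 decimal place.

Ratio = 10.63 / 5.69 ≈ 1.8682.
Ideal root-3 ≈ 1.7321. |1.8682 − 1.7321| / 1.7321 ≈ 7.86% → 7.9%.

7.9%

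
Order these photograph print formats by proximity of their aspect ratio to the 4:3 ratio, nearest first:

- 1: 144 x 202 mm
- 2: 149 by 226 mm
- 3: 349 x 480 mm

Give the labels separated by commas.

1: 202/144 ≈ 1.403 → |1.403 − 1.333| = 0.070
2: 226/149 ≈ 1.517 → |1.517 − 1.333| = 0.184
3: 480/349 ≈ 1.375 → |1.375 − 1.333| = 0.042

3, 1, 2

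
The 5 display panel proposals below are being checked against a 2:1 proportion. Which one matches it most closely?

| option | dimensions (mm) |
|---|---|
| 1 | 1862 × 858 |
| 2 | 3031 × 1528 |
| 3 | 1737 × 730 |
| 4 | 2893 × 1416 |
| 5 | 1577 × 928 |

2

Ratios (long/short): 1 ≈ 2.170; 2 ≈ 1.984; 3 ≈ 2.379; 4 ≈ 2.043; 5 ≈ 1.699.
2:1 ≈ 2.000; option 2 is nearest (Δ 0.016).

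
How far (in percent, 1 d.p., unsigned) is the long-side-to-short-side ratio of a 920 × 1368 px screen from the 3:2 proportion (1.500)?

Ratio = 1368 / 920 ≈ 1.4870.
Ideal 3:2 = 1.5000. |1.4870 − 1.5000| / 1.5000 ≈ 0.87% → 0.9%.

0.9%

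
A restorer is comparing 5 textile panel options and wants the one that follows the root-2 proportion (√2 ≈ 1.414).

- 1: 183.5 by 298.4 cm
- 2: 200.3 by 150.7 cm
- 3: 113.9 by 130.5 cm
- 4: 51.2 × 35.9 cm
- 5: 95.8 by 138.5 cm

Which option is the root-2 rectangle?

4

Target root-2 ≈ 1.414.
1: 1.626 (Δ0.212)  2: 1.329 (Δ0.085)  3: 1.146 (Δ0.268)  4: 1.426 (Δ0.012)  5: 1.446 (Δ0.032)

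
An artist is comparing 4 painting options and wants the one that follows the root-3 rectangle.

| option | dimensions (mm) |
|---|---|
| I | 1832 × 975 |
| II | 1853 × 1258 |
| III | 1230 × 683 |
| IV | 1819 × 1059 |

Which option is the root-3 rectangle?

Ratios (long/short): I ≈ 1.879; II ≈ 1.473; III ≈ 1.801; IV ≈ 1.718.
root-3 ≈ 1.732; option IV is nearest (Δ 0.014).

IV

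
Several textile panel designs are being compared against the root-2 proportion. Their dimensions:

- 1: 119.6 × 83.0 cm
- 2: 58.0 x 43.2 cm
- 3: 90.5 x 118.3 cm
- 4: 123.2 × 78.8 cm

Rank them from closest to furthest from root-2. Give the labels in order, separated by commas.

1, 2, 3, 4

Ratios: 1 = 119.6 / 83.0 ≈ 1.441; 2 = 58.0 / 43.2 ≈ 1.343; 3 = 118.3 / 90.5 ≈ 1.307; 4 = 123.2 / 78.8 ≈ 1.563.
|Δ from 1.414|: 1 0.027; 2 0.071; 3 0.107; 4 0.149.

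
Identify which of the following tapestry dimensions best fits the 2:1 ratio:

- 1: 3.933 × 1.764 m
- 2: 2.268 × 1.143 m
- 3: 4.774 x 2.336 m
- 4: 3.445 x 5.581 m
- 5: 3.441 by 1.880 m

Ratios (long/short): 1 ≈ 2.230; 2 ≈ 1.984; 3 ≈ 2.044; 4 ≈ 1.620; 5 ≈ 1.830.
2:1 ≈ 2.000; option 2 is nearest (Δ 0.016).

2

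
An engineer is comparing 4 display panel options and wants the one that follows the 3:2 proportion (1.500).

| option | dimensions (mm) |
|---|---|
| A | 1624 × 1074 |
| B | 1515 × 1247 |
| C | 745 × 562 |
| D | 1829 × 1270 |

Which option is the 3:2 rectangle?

A

Target 3:2 ≈ 1.500.
A: 1.512 (Δ0.012)  B: 1.215 (Δ0.285)  C: 1.326 (Δ0.174)  D: 1.440 (Δ0.060)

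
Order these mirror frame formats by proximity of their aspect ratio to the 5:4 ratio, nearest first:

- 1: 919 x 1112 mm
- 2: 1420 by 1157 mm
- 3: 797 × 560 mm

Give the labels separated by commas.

Ratios: 1 = 1112 / 919 ≈ 1.210; 2 = 1420 / 1157 ≈ 1.227; 3 = 797 / 560 ≈ 1.423.
|Δ from 1.250|: 1 0.040; 2 0.023; 3 0.173.

2, 1, 3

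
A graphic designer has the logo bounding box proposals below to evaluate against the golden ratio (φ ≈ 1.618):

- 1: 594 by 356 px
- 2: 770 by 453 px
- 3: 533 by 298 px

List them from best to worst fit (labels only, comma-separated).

1, 2, 3

1: 594/356 ≈ 1.669 → |1.669 − 1.618| = 0.051
2: 770/453 ≈ 1.700 → |1.700 − 1.618| = 0.082
3: 533/298 ≈ 1.789 → |1.789 − 1.618| = 0.171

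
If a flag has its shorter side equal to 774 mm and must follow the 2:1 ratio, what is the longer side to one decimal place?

2:1 = 2.00000.
Longer side = 774 × 2.00000 ≈ 1548.000 → 1548.0 mm.

1548.0 mm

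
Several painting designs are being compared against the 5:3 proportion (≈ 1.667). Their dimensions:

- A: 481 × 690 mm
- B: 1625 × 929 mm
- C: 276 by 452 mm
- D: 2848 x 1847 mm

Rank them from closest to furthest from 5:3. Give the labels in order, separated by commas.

C, B, D, A

A: 690/481 ≈ 1.435 → |1.435 − 1.667| = 0.232
B: 1625/929 ≈ 1.749 → |1.749 − 1.667| = 0.082
C: 452/276 ≈ 1.638 → |1.638 − 1.667| = 0.029
D: 2848/1847 ≈ 1.542 → |1.542 − 1.667| = 0.125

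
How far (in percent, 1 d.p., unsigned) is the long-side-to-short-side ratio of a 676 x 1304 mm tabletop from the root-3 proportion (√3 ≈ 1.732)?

11.4%

Ratio = 1304 / 676 ≈ 1.9290.
Ideal root-3 ≈ 1.7321. |1.9290 − 1.7321| / 1.7321 ≈ 11.37% → 11.4%.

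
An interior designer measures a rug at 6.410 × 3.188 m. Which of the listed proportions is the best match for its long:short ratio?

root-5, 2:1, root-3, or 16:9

2:1

Ratio = 6.410 / 3.188 ≈ 2.011.
Distances: root-5 2.236 (Δ 0.225); 2:1 2.000 (Δ 0.011); root-3 1.732 (Δ 0.279); 16:9 1.778 (Δ 0.233).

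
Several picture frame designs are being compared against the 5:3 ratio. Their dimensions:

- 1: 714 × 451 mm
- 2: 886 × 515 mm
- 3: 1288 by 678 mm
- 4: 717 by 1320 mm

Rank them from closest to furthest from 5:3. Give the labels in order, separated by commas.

2, 1, 4, 3

Ratios: 1 = 714 / 451 ≈ 1.583; 2 = 886 / 515 ≈ 1.720; 3 = 1288 / 678 ≈ 1.900; 4 = 1320 / 717 ≈ 1.841.
|Δ from 1.667|: 1 0.084; 2 0.053; 3 0.233; 4 0.174.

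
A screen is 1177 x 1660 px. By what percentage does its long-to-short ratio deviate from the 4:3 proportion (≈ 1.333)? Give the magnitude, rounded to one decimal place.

5.8%

Ratio = 1660 / 1177 ≈ 1.4104.
Ideal 4:3 ≈ 1.3333. |1.4104 − 1.3333| / 1.3333 ≈ 5.78% → 5.8%.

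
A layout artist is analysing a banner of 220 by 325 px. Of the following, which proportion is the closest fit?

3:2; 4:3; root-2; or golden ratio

Ratio = 325 / 220 ≈ 1.477.
Distances: 3:2 1.500 (Δ 0.023); 4:3 1.333 (Δ 0.144); root-2 1.414 (Δ 0.063); golden ratio 1.618 (Δ 0.141).

3:2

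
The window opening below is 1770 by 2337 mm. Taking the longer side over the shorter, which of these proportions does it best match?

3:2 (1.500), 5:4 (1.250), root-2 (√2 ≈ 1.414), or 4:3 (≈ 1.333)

Ratio = 2337 / 1770 ≈ 1.320.
Distances: 3:2 1.500 (Δ 0.180); 5:4 1.250 (Δ 0.070); root-2 1.414 (Δ 0.094); 4:3 1.333 (Δ 0.013).

4:3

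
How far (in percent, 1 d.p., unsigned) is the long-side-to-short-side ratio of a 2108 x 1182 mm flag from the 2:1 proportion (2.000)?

Ratio = 2108 / 1182 ≈ 1.7834.
Ideal 2:1 = 2.0000. |1.7834 − 2.0000| / 2.0000 ≈ 10.83% → 10.8%.

10.8%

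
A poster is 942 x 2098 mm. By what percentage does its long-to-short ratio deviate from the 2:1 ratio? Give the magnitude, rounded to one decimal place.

Ratio = 2098 / 942 ≈ 2.2272.
Ideal 2:1 = 2.0000. |2.2272 − 2.0000| / 2.0000 ≈ 11.36% → 11.4%.

11.4%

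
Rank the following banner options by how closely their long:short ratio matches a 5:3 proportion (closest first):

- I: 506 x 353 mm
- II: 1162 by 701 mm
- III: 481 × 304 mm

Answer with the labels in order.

Ratios: I = 506 / 353 ≈ 1.433; II = 1162 / 701 ≈ 1.658; III = 481 / 304 ≈ 1.582.
|Δ from 1.667|: I 0.234; II 0.009; III 0.085.

II, III, I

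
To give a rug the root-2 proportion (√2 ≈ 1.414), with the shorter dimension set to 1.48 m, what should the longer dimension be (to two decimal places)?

2.09 m

root-2 ≈ 1.41421.
Longer side = 1.48 × 1.41421 ≈ 2.0930 → 2.09 m.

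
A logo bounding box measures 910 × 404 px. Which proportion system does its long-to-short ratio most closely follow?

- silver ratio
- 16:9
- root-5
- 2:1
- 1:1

root-5

Ratio = 910 / 404 ≈ 2.252.
Distances: silver ratio 2.414 (Δ 0.162); 16:9 1.778 (Δ 0.474); root-5 2.236 (Δ 0.016); 2:1 2.000 (Δ 0.252); 1:1 1.000 (Δ 1.252).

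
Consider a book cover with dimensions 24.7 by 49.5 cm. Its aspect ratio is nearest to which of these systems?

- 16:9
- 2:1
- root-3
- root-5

49.5/24.7 ≈ 2.004. Nearest candidates are 2:1 (2.000, off by 0.004) and 16:9 (1.778, off by 0.226).

2:1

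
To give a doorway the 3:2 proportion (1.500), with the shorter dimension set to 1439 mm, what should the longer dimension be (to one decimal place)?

2158.5 mm

3:2 = 1.50000.
Longer side = 1439 × 1.50000 ≈ 2158.500 → 2158.5 mm.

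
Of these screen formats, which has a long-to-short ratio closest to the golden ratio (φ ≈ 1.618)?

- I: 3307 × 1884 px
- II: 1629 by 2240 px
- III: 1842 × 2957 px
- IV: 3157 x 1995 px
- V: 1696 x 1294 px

Ratios (long/short): I ≈ 1.755; II ≈ 1.375; III ≈ 1.605; IV ≈ 1.582; V ≈ 1.311.
golden ratio ≈ 1.618; option III is nearest (Δ 0.013).

III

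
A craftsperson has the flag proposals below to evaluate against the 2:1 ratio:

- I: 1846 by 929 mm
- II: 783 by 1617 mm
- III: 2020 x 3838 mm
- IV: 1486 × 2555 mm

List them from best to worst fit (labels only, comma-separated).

I, II, III, IV

Ratios: I = 1846 / 929 ≈ 1.987; II = 1617 / 783 ≈ 2.065; III = 3838 / 2020 ≈ 1.900; IV = 2555 / 1486 ≈ 1.719.
|Δ from 2.000|: I 0.013; II 0.065; III 0.100; IV 0.281.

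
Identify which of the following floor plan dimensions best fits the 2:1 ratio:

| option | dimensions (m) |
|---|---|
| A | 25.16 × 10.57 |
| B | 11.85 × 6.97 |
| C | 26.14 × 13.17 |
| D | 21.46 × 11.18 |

C

Ratios (long/short): A ≈ 2.380; B ≈ 1.700; C ≈ 1.985; D ≈ 1.919.
2:1 ≈ 2.000; option C is nearest (Δ 0.015).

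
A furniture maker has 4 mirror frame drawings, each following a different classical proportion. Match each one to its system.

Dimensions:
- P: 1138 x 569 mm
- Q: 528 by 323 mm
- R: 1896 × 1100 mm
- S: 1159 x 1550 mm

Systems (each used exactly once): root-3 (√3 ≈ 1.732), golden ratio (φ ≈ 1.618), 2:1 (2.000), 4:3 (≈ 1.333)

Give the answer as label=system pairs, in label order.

Ratios: P ≈ 2.000; Q ≈ 1.635; R ≈ 1.724; S ≈ 1.337.
Targets: root-3 ≈ 1.732; golden ratio ≈ 1.618; 2:1 ≈ 2.000; 4:3 ≈ 1.333.

P=2:1, Q=golden ratio, R=root-3, S=4:3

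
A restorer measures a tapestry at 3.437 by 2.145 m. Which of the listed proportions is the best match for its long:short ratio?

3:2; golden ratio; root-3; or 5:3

Ratio = 3.437 / 2.145 ≈ 1.602.
Distances: 3:2 1.500 (Δ 0.102); golden ratio 1.618 (Δ 0.016); root-3 1.732 (Δ 0.130); 5:3 1.667 (Δ 0.065).

golden ratio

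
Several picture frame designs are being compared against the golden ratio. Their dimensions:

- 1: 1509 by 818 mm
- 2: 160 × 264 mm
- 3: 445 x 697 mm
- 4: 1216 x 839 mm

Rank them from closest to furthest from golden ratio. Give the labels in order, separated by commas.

2, 3, 4, 1

Ratios: 1 = 1509 / 818 ≈ 1.845; 2 = 264 / 160 ≈ 1.650; 3 = 697 / 445 ≈ 1.566; 4 = 1216 / 839 ≈ 1.449.
|Δ from 1.618|: 1 0.227; 2 0.032; 3 0.052; 4 0.169.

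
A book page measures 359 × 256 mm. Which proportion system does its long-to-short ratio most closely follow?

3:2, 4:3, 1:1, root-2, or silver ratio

Ratio = 359 / 256 ≈ 1.402.
Distances: 3:2 1.500 (Δ 0.098); 4:3 1.333 (Δ 0.069); 1:1 1.000 (Δ 0.402); root-2 1.414 (Δ 0.012); silver ratio 2.414 (Δ 1.012).

root-2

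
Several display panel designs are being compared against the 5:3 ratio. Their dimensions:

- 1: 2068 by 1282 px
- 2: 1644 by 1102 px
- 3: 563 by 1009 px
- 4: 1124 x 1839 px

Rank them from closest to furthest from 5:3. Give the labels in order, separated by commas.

Ratios: 1 = 2068 / 1282 ≈ 1.613; 2 = 1644 / 1102 ≈ 1.492; 3 = 1009 / 563 ≈ 1.792; 4 = 1839 / 1124 ≈ 1.636.
|Δ from 1.667|: 1 0.054; 2 0.175; 3 0.125; 4 0.031.

4, 1, 3, 2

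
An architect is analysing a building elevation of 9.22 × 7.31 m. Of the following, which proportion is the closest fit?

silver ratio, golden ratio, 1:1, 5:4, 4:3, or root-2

Ratio = 9.22 / 7.31 ≈ 1.261.
Distances: silver ratio 2.414 (Δ 1.153); golden ratio 1.618 (Δ 0.357); 1:1 1.000 (Δ 0.261); 5:4 1.250 (Δ 0.011); 4:3 1.333 (Δ 0.072); root-2 1.414 (Δ 0.153).

5:4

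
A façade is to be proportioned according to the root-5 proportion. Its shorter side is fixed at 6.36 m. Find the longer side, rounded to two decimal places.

14.22 m

root-5 ≈ 2.23607.
Longer side = 6.36 × 2.23607 ≈ 14.2214 → 14.22 m.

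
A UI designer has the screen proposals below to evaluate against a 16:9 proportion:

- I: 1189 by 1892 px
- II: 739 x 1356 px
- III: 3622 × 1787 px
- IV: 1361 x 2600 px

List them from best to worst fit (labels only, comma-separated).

I: 1892/1189 ≈ 1.591 → |1.591 − 1.778| = 0.187
II: 1356/739 ≈ 1.835 → |1.835 − 1.778| = 0.057
III: 3622/1787 ≈ 2.027 → |2.027 − 1.778| = 0.249
IV: 2600/1361 ≈ 1.910 → |1.910 − 1.778| = 0.132

II, IV, I, III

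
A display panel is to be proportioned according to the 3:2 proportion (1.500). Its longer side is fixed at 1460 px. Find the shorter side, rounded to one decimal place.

973.3 px

3:2 = 1.50000.
Shorter side = 1460 ÷ 1.50000 ≈ 973.333 → 973.3 px.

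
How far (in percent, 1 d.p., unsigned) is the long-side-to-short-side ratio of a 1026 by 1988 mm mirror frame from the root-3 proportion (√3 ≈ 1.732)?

11.9%

Ratio = 1988 / 1026 ≈ 1.9376.
Ideal root-3 ≈ 1.7321. |1.9376 − 1.7321| / 1.7321 ≈ 11.86% → 11.9%.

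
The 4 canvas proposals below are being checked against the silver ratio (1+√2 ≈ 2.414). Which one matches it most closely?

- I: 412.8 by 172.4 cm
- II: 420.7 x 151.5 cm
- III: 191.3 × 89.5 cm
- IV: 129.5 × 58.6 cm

I

Ratios (long/short): I ≈ 2.394; II ≈ 2.777; III ≈ 2.137; IV ≈ 2.210.
silver ratio ≈ 2.414; option I is nearest (Δ 0.020).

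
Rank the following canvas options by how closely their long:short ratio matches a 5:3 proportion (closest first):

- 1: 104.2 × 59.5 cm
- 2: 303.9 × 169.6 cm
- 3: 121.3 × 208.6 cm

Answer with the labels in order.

1: 104.2/59.5 ≈ 1.751 → |1.751 − 1.667| = 0.084
2: 303.9/169.6 ≈ 1.792 → |1.792 − 1.667| = 0.125
3: 208.6/121.3 ≈ 1.720 → |1.720 − 1.667| = 0.053

3, 1, 2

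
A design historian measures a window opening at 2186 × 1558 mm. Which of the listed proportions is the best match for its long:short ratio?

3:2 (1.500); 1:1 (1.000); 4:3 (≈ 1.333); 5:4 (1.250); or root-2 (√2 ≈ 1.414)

2186/1558 ≈ 1.403. Nearest candidates are root-2 (1.414, off by 0.011) and 4:3 (1.333, off by 0.070).

root-2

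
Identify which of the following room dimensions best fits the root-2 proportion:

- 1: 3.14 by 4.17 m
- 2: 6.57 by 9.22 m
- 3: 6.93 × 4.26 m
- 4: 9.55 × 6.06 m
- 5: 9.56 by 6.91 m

2

Target root-2 ≈ 1.414.
1: 1.328 (Δ0.086)  2: 1.403 (Δ0.011)  3: 1.627 (Δ0.213)  4: 1.576 (Δ0.162)  5: 1.384 (Δ0.030)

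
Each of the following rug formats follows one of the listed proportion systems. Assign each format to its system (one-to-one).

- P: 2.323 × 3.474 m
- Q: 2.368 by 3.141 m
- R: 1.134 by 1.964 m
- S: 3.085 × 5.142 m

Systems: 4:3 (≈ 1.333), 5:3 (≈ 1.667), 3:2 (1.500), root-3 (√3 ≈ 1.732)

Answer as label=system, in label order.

P=3:2, Q=4:3, R=root-3, S=5:3

Ratios: P ≈ 1.495; Q ≈ 1.326; R ≈ 1.732; S ≈ 1.667.
Targets: 4:3 ≈ 1.333; 5:3 ≈ 1.667; 3:2 ≈ 1.500; root-3 ≈ 1.732.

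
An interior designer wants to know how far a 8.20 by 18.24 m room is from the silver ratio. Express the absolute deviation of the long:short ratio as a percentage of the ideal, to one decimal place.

7.9%

Ratio = 18.24 / 8.20 ≈ 2.2244.
Ideal silver ratio ≈ 2.4142. |2.2244 − 2.4142| / 2.4142 ≈ 7.86% → 7.9%.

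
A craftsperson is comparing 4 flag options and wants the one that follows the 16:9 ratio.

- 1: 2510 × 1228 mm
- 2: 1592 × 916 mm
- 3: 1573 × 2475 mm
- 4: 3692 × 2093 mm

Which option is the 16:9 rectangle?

4

Target 16:9 ≈ 1.778.
1: 2.044 (Δ0.266)  2: 1.738 (Δ0.040)  3: 1.573 (Δ0.205)  4: 1.764 (Δ0.014)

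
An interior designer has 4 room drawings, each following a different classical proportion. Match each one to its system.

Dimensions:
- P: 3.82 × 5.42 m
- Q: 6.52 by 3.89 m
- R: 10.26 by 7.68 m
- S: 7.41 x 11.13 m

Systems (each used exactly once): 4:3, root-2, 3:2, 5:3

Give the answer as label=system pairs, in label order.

P=root-2, Q=5:3, R=4:3, S=3:2

P = 5.42/3.82 ≈ 1.419 → root-2 (1.414)
Q = 6.52/3.89 ≈ 1.676 → 5:3 (1.667)
R = 10.26/7.68 ≈ 1.336 → 4:3 (1.333)
S = 11.13/7.41 ≈ 1.502 → 3:2 (1.500)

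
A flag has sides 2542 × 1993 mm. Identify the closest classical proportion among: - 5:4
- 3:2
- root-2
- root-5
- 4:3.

5:4

2542/1993 ≈ 1.275. Nearest candidates are 5:4 (1.250, off by 0.025) and 4:3 (1.333, off by 0.058).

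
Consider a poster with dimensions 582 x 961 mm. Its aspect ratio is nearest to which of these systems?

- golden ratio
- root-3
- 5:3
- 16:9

961/582 ≈ 1.651. Nearest candidates are 5:3 (1.667, off by 0.016) and golden ratio (1.618, off by 0.033).

5:3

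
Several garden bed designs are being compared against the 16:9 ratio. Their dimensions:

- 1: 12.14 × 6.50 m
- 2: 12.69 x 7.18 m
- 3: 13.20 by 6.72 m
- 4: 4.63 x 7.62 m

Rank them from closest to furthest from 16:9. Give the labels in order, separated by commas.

Ratios: 1 = 12.14 / 6.50 ≈ 1.868; 2 = 12.69 / 7.18 ≈ 1.767; 3 = 13.20 / 6.72 ≈ 1.964; 4 = 7.62 / 4.63 ≈ 1.646.
|Δ from 1.778|: 1 0.090; 2 0.011; 3 0.186; 4 0.132.

2, 1, 4, 3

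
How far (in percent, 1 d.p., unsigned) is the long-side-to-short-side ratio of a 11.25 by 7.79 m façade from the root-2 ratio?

Ratio = 11.25 / 7.79 ≈ 1.4442.
Ideal root-2 ≈ 1.4142. |1.4442 − 1.4142| / 1.4142 ≈ 2.12% → 2.1%.

2.1%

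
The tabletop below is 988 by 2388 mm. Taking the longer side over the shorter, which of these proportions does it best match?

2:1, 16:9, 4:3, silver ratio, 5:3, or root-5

2388/988 ≈ 2.417. Nearest candidates are silver ratio (2.414, off by 0.003) and root-5 (2.236, off by 0.181).

silver ratio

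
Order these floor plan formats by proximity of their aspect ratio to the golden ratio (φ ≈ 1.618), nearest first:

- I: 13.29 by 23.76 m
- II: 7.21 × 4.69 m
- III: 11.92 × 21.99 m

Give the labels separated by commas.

I: 23.76/13.29 ≈ 1.788 → |1.788 − 1.618| = 0.170
II: 7.21/4.69 ≈ 1.537 → |1.537 − 1.618| = 0.081
III: 21.99/11.92 ≈ 1.845 → |1.845 − 1.618| = 0.227

II, I, III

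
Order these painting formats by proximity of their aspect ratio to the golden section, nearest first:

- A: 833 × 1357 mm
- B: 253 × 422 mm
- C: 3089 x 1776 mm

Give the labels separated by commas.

Ratios: A = 1357 / 833 ≈ 1.629; B = 422 / 253 ≈ 1.668; C = 3089 / 1776 ≈ 1.739.
|Δ from 1.618|: A 0.011; B 0.050; C 0.121.

A, B, C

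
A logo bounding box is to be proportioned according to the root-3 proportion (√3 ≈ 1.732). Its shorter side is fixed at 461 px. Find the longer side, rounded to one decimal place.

root-3 ≈ 1.73205.
Longer side = 461 × 1.73205 ≈ 798.475 → 798.5 px.

798.5 px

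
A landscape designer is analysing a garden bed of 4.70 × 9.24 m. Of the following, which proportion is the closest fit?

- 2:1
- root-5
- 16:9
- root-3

2:1

9.24/4.70 ≈ 1.966. Nearest candidates are 2:1 (2.000, off by 0.034) and 16:9 (1.778, off by 0.188).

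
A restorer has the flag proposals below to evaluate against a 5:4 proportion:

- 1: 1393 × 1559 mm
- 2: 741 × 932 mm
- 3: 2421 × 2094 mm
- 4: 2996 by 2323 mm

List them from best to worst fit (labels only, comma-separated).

2, 4, 3, 1

1: 1559/1393 ≈ 1.119 → |1.119 − 1.250| = 0.131
2: 932/741 ≈ 1.258 → |1.258 − 1.250| = 0.008
3: 2421/2094 ≈ 1.156 → |1.156 − 1.250| = 0.094
4: 2996/2323 ≈ 1.290 → |1.290 − 1.250| = 0.040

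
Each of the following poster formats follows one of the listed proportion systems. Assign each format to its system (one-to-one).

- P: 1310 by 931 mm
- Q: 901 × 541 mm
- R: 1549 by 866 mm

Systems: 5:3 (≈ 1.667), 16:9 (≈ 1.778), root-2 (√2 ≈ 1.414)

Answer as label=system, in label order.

Ratios: P ≈ 1.407; Q ≈ 1.665; R ≈ 1.789.
Targets: 5:3 ≈ 1.667; 16:9 ≈ 1.778; root-2 ≈ 1.414.

P=root-2, Q=5:3, R=16:9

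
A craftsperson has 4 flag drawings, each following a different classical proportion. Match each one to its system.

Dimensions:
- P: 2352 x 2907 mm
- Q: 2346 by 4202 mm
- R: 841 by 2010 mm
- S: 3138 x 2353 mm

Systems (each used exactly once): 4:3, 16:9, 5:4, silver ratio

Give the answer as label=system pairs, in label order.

P=5:4, Q=16:9, R=silver ratio, S=4:3

P = 2907/2352 ≈ 1.236 → 5:4 (1.250)
Q = 4202/2346 ≈ 1.791 → 16:9 (1.778)
R = 2010/841 ≈ 2.390 → silver ratio (2.414)
S = 3138/2353 ≈ 1.334 → 4:3 (1.333)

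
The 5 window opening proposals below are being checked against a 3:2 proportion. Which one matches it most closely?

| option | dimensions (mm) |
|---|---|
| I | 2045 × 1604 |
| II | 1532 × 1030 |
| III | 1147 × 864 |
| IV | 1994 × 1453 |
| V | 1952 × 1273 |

Target 3:2 ≈ 1.500.
I: 1.275 (Δ0.225)  II: 1.487 (Δ0.013)  III: 1.328 (Δ0.172)  IV: 1.372 (Δ0.128)  V: 1.533 (Δ0.033)

II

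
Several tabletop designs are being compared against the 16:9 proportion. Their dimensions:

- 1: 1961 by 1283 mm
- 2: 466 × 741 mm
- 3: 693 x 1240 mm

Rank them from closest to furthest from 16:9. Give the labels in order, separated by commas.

3, 2, 1

1: 1961/1283 ≈ 1.528 → |1.528 − 1.778| = 0.250
2: 741/466 ≈ 1.590 → |1.590 − 1.778| = 0.188
3: 1240/693 ≈ 1.789 → |1.789 − 1.778| = 0.011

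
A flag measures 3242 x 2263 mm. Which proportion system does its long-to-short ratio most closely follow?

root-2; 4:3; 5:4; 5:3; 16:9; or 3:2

Ratio = 3242 / 2263 ≈ 1.433.
Distances: root-2 1.414 (Δ 0.019); 4:3 1.333 (Δ 0.100); 5:4 1.250 (Δ 0.183); 5:3 1.667 (Δ 0.234); 16:9 1.778 (Δ 0.345); 3:2 1.500 (Δ 0.067).

root-2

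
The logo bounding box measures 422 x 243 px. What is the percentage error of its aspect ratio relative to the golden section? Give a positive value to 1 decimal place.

Ratio = 422 / 243 ≈ 1.7366.
Ideal golden ratio ≈ 1.6180. |1.7366 − 1.6180| / 1.6180 ≈ 7.33% → 7.3%.

7.3%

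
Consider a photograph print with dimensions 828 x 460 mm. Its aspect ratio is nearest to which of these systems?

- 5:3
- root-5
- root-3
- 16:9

16:9

Ratio = 828 / 460 ≈ 1.800.
Distances: 5:3 1.667 (Δ 0.133); root-5 2.236 (Δ 0.436); root-3 1.732 (Δ 0.068); 16:9 1.778 (Δ 0.022).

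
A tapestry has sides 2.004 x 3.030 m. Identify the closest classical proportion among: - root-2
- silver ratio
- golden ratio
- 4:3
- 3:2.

Ratio = 3.030 / 2.004 ≈ 1.512.
Distances: root-2 1.414 (Δ 0.098); silver ratio 2.414 (Δ 0.902); golden ratio 1.618 (Δ 0.106); 4:3 1.333 (Δ 0.179); 3:2 1.500 (Δ 0.012).

3:2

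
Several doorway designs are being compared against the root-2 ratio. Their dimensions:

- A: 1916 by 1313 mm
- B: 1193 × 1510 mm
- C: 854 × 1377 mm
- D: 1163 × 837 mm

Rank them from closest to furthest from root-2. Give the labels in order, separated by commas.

A: 1916/1313 ≈ 1.459 → |1.459 − 1.414| = 0.045
B: 1510/1193 ≈ 1.266 → |1.266 − 1.414| = 0.148
C: 1377/854 ≈ 1.612 → |1.612 − 1.414| = 0.198
D: 1163/837 ≈ 1.389 → |1.389 − 1.414| = 0.025

D, A, B, C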